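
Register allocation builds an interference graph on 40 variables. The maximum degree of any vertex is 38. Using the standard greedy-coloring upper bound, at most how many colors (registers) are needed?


Greedy coloring never needs more than (max_degree + 1) colors: when coloring a vertex, at most max_degree neighbors are already colored.
Upper bound = 38 + 1 = 39

39


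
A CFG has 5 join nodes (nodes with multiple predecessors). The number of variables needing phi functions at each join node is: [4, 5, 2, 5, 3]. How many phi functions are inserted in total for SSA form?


Total phi functions = sum of phi functions at each join node
= 4 + 5 + 2 + 5 + 3 = 19

19


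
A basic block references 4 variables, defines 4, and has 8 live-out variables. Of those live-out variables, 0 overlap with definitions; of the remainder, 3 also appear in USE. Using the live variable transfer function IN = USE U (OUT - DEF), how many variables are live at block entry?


OUT - DEF: 8 - 0 = 8
|IN| = |USE| + |OUT - DEF| - |USE ∩ (OUT - DEF)| = 4 + 8 - 3 = 9

9


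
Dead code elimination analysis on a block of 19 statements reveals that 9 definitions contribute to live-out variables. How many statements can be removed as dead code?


Dead code = total statements - live definitions
= 19 - 9 = 10

10


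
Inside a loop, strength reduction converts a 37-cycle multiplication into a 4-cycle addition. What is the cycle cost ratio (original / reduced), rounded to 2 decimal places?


Ratio = mult_cost / add_cost = 37 / 4 = 9.25

9.25


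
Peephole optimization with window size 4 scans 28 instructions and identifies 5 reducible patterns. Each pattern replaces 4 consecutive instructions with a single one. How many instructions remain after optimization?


Each match removes 3 instructions.
Total removed = 5 * 3 = 15
Remaining = 28 - 15 = 13

13


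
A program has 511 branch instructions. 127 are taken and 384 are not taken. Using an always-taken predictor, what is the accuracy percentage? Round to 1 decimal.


Predictor: always-taken
Correct predictions = 127
Accuracy = 127 / 511 * 100 = 24.9%

24.9


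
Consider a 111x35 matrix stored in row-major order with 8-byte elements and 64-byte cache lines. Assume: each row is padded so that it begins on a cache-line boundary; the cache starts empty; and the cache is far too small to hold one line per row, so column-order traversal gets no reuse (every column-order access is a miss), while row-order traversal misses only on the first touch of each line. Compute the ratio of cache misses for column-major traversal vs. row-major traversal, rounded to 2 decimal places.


Each row occupies 35 * 8 = 280 bytes and starts on a line boundary, so it spans ceil(280 / 64) = 5 cache lines.
Row-major traversal misses (one per line touched): 111 * ceil(35 * 8 / 64) = 555
Column-major traversal misses (no reuse, every access misses): 111 * 35 = 3885
Ratio = 3885 / 555 = 7.0

7.0


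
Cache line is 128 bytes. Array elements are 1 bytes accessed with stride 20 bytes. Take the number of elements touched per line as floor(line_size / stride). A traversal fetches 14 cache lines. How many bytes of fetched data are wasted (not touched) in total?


Elements per line = floor(128 / 20) = 6
Bytes used per line = 6 * 1 = 6
Wasted per line = 128 - 6 = 122
Total wasted = 122 * 14 = 1708

1708


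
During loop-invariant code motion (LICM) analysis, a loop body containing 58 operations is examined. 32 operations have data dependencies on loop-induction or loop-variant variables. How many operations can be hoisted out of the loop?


Invariant candidates = total - loop-dependent
= 58 - 32 = 26

26


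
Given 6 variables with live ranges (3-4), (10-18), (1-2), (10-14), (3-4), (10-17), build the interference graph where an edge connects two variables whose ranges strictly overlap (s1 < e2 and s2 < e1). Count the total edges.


Check all pairs for overlapping intervals.
Two intervals (s1,e1) and (s2,e2) overlap if s1 < e2 and s2 < e1.
v0 (3-4) vs v1..v5: overlaps v4 -> 1
v1 (10-18) vs v2..v5: overlaps v3, v5 -> 2
v2 (1-2) vs v3..v5: overlaps none -> 0
v3 (10-14) vs v4..v5: overlaps v5 -> 1
v4 (3-4) vs v5: overlaps none -> 0
Total overlapping pairs = 1 + 2 + 0 + 1 + 0 = 4

4


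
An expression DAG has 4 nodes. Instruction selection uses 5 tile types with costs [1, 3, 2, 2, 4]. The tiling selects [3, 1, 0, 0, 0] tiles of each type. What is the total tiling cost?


Total cost = sum(count_i * cost_i)
= 3*1 + 1*3 + 0*2 + 0*2 + 0*4
= 6

6


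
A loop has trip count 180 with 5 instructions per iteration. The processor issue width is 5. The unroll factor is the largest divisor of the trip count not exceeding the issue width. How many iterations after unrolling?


Largest divisor of 180 <= 5 is 5
New iterations = 180 / 5 = 36

36


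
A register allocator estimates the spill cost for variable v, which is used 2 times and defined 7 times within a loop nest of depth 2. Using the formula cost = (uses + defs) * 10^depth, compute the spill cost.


uses + defs = 2 + 7 = 9
10^2 = 100
Spill cost = 9 * 100 = 900

900


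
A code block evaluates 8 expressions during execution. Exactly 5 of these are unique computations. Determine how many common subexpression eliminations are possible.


CSE count = total expressions - unique expressions
= 8 - 5 = 3

3


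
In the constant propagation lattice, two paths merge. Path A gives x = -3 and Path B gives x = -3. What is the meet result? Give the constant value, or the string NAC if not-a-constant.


Meet operation: if both paths give the same constant, result is that constant; if they differ, result is NAC (not-a-constant).
Path A: -3, Path B: -3 -> equal
Result: constant -> -3

-3


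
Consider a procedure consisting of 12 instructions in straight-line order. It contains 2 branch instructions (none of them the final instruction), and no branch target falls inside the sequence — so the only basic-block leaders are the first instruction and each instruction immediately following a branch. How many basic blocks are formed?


With no in-sequence branch targets, the leaders are the first instruction plus the instruction after each branch.
Number of basic blocks = branches + 1
= 2 + 1 = 3

3


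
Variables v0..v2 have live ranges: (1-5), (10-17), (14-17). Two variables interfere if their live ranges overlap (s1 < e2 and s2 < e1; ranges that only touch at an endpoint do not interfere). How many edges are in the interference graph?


Check all pairs for overlapping intervals.
Two intervals (s1,e1) and (s2,e2) overlap if s1 < e2 and s2 < e1.
v0 (1-5) vs v1..v2: overlaps none -> 0
v1 (10-17) vs v2: overlaps v2 -> 1
Total overlapping pairs = 0 + 1 = 1

1


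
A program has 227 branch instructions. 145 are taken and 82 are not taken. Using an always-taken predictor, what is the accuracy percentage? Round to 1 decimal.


Predictor: always-taken
Correct predictions = 145
Accuracy = 145 / 227 * 100 = 63.9%

63.9


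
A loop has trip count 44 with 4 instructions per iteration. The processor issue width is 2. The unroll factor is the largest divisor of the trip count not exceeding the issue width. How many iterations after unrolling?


Largest divisor of 44 <= 2 is 2
New iterations = 44 / 2 = 22

22


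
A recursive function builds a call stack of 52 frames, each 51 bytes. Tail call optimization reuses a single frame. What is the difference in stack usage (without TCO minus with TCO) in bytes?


Without TCO: 52 * 51 = 2652 bytes
With TCO: reuse 1 frame = 51 bytes
Savings = 2652 - 51 = 2601

2601


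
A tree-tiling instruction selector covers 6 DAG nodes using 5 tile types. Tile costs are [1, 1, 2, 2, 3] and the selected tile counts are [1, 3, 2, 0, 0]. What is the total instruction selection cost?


Total cost = sum(count_i * cost_i)
= 1*1 + 3*1 + 2*2 + 0*2 + 0*3
= 8

8


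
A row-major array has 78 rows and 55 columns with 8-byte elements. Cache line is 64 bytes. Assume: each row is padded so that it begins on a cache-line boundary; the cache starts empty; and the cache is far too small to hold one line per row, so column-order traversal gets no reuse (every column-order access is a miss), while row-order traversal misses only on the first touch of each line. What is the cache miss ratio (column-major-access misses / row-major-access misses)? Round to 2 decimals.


Each row occupies 55 * 8 = 440 bytes and starts on a line boundary, so it spans ceil(440 / 64) = 7 cache lines.
Row-major traversal misses (one per line touched): 78 * ceil(55 * 8 / 64) = 546
Column-major traversal misses (no reuse, every access misses): 78 * 55 = 4290
Ratio = 4290 / 546 = 7.86

7.86


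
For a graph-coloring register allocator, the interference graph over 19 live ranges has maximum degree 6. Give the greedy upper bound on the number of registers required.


Greedy coloring never needs more than (max_degree + 1) colors: when coloring a vertex, at most max_degree neighbors are already colored.
Upper bound = 6 + 1 = 7

7


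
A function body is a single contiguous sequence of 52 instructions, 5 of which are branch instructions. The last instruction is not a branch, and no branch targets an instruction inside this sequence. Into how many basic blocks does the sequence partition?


With no in-sequence branch targets, the leaders are the first instruction plus the instruction after each branch.
Number of basic blocks = branches + 1
= 5 + 1 = 6

6


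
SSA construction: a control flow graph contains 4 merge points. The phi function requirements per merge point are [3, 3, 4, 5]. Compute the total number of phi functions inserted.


Total phi functions = sum of phi functions at each join node
= 3 + 3 + 4 + 5 = 15

15


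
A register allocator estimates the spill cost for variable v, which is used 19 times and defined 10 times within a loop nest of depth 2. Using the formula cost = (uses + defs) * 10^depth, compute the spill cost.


uses + defs = 19 + 10 = 29
10^2 = 100
Spill cost = 29 * 100 = 2900

2900


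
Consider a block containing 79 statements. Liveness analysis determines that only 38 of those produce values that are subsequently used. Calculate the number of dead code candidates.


Dead code = total statements - live definitions
= 79 - 38 = 41

41


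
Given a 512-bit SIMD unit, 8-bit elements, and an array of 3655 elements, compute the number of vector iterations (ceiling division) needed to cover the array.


Width = 512 / 8 = 64 elements per vector op
Iterations = ceil(3655 / 64) = 58

58


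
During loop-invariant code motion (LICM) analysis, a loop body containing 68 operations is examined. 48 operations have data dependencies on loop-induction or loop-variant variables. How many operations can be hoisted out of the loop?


Invariant candidates = total - loop-dependent
= 68 - 48 = 20

20


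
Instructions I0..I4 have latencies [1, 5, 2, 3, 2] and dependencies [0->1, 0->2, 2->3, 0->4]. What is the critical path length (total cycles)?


Compute longest path through dependency graph: dist(Ik) = max over predecessors of dist + latency(Ik).
dist(I0) = latency 1 = 1
dist(I1) = dist(I0) + 5 = 1 + 5 = 6
dist(I2) = dist(I0) + 2 = 1 + 2 = 3
dist(I3) = dist(I2) + 3 = 3 + 3 = 6
dist(I4) = dist(I0) + 2 = 1 + 2 = 3
Critical path = max dist = 6

6


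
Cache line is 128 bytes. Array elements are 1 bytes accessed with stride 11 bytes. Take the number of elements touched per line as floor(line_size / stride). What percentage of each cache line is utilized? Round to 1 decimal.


Elements per cache line = floor(128 / 11) = 11
Bytes used = 11 * 1 = 11
Utilization = 11 / 128 * 100 = 8.6%

8.6


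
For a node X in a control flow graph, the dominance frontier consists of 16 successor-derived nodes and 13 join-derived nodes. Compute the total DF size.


DF(X) = direct successor contributions + join point contributions
= 16 + 13 = 29

29


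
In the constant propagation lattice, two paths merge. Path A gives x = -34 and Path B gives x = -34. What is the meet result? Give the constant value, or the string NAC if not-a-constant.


Meet operation: if both paths give the same constant, result is that constant; if they differ, result is NAC (not-a-constant).
Path A: -34, Path B: -34 -> equal
Result: constant -> -34

-34


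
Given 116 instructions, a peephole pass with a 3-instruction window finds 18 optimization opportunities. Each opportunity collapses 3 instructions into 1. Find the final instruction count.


Each match removes 2 instructions.
Total removed = 18 * 2 = 36
Remaining = 116 - 36 = 80

80


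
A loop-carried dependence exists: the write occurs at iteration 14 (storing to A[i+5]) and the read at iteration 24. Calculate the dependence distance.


Distance = read iteration - write iteration
= 24 - 14 = 10

10


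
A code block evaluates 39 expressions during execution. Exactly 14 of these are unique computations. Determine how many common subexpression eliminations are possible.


CSE count = total expressions - unique expressions
= 39 - 14 = 25

25


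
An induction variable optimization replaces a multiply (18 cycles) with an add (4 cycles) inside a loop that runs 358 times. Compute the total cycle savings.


Per-iteration saving = 18 - 4 = 14
Total saved = 358 * 14 = 5012

5012


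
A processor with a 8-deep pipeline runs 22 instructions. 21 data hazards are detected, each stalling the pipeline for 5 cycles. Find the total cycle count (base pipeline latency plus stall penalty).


Base cycles = 8 + 22 - 1 = 29
Total stalls = 21 * 5 = 105
Total = 29 + 105 = 134

134


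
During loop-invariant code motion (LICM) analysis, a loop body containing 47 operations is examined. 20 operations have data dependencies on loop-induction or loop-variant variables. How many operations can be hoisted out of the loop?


Invariant candidates = total - loop-dependent
= 47 - 20 = 27

27


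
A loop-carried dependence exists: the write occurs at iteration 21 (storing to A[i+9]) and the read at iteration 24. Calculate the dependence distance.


Distance = read iteration - write iteration
= 24 - 21 = 3

3


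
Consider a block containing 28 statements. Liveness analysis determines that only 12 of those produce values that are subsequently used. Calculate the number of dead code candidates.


Dead code = total statements - live definitions
= 28 - 12 = 16

16


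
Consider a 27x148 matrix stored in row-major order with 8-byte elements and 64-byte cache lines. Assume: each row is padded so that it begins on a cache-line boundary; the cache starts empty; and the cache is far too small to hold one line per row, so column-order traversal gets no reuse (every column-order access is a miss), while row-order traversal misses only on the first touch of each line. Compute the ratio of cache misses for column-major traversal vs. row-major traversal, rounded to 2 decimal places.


Each row occupies 148 * 8 = 1184 bytes and starts on a line boundary, so it spans ceil(1184 / 64) = 19 cache lines.
Row-major traversal misses (one per line touched): 27 * ceil(148 * 8 / 64) = 513
Column-major traversal misses (no reuse, every access misses): 27 * 148 = 3996
Ratio = 3996 / 513 = 7.79

7.79


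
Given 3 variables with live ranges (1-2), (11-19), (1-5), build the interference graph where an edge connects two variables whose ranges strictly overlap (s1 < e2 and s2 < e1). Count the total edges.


Check all pairs for overlapping intervals.
Two intervals (s1,e1) and (s2,e2) overlap if s1 < e2 and s2 < e1.
v0 (1-2) vs v1..v2: overlaps v2 -> 1
v1 (11-19) vs v2: overlaps none -> 0
Total overlapping pairs = 1 + 0 = 1

1


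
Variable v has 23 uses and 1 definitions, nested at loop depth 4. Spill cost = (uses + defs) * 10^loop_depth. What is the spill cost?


uses + defs = 23 + 1 = 24
10^4 = 10000
Spill cost = 24 * 10000 = 240000

240000


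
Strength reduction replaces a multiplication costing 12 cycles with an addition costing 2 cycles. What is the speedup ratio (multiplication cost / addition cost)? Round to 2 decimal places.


Ratio = mult_cost / add_cost = 12 / 2 = 6.0

6.0


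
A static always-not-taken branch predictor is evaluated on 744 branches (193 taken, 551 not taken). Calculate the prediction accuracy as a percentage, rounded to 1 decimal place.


Predictor: always-not-taken
Correct predictions = 551
Accuracy = 551 / 744 * 100 = 74.1%

74.1


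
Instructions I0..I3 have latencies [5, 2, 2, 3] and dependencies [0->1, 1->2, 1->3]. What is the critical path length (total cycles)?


Compute longest path through dependency graph: dist(Ik) = max over predecessors of dist + latency(Ik).
dist(I0) = latency 5 = 5
dist(I1) = dist(I0) + 2 = 5 + 2 = 7
dist(I2) = dist(I1) + 2 = 7 + 2 = 9
dist(I3) = dist(I1) + 3 = 7 + 3 = 10
Critical path = max dist = 10

10


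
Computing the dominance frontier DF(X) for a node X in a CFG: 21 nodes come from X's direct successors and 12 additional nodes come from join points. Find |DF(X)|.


DF(X) = direct successor contributions + join point contributions
= 21 + 12 = 33

33


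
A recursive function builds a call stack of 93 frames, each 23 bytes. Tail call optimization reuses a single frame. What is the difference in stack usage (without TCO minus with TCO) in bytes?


Without TCO: 93 * 23 = 2139 bytes
With TCO: reuse 1 frame = 23 bytes
Savings = 2139 - 23 = 2116

2116


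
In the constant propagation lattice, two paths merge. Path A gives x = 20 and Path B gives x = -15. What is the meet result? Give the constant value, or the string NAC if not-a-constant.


Meet operation: if both paths give the same constant, result is that constant; if they differ, result is NAC (not-a-constant).
Path A: 20, Path B: -15 -> differ
Result: not-a-constant -> NAC

NAC


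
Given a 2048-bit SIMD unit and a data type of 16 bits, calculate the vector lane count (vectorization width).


Width = SIMD bits / data type bits
= 2048 / 16 = 128

128


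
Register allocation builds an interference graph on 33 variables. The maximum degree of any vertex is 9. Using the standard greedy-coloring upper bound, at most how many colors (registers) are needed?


Greedy coloring never needs more than (max_degree + 1) colors: when coloring a vertex, at most max_degree neighbors are already colored.
Upper bound = 9 + 1 = 10

10


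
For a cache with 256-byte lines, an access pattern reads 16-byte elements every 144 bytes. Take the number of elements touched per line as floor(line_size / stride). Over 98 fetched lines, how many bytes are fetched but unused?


Elements per line = floor(256 / 144) = 1
Bytes used per line = 1 * 16 = 16
Wasted per line = 256 - 16 = 240
Total wasted = 240 * 98 = 23520

23520


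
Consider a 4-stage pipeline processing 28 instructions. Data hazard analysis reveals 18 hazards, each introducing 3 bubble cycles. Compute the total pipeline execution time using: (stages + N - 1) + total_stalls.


Base cycles = 4 + 28 - 1 = 31
Total stalls = 18 * 3 = 54
Total = 31 + 54 = 85

85


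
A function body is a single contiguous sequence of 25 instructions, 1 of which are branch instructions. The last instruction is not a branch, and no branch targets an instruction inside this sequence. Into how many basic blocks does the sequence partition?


With no in-sequence branch targets, the leaders are the first instruction plus the instruction after each branch.
Number of basic blocks = branches + 1
= 1 + 1 = 2

2


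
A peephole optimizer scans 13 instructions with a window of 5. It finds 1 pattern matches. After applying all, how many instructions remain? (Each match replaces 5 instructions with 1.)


Each match removes 4 instructions.
Total removed = 1 * 4 = 4
Remaining = 13 - 4 = 9

9


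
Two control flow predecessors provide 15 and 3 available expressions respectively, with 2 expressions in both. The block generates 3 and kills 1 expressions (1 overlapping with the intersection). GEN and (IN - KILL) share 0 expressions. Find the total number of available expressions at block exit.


IN = intersection of predecessors = 2
IN - KILL = 2 - 1 = 1
|OUT| = |GEN| + |IN - KILL| - |GEN ∩ (IN - KILL)| = 3 + 1 - 0 = 4

4


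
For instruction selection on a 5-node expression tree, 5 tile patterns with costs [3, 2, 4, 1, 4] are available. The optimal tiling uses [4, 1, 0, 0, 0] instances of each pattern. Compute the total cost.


Total cost = sum(count_i * cost_i)
= 4*3 + 1*2 + 0*4 + 0*1 + 0*4
= 14

14


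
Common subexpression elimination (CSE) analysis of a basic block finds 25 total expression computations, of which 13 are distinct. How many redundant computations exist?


CSE count = total expressions - unique expressions
= 25 - 13 = 12

12


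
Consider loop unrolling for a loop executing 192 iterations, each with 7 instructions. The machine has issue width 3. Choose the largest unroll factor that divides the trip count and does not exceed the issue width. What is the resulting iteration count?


Largest divisor of 192 <= 3 is 3
New iterations = 192 / 3 = 64

64


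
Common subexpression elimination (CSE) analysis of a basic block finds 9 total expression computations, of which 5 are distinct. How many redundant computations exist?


CSE count = total expressions - unique expressions
= 9 - 5 = 4

4


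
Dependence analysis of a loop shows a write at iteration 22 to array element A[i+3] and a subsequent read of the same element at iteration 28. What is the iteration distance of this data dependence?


Distance = read iteration - write iteration
= 28 - 22 = 6

6


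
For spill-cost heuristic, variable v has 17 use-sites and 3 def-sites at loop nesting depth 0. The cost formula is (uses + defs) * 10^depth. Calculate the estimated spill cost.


uses + defs = 17 + 3 = 20
10^0 = 1
Spill cost = 20 * 1 = 20

20


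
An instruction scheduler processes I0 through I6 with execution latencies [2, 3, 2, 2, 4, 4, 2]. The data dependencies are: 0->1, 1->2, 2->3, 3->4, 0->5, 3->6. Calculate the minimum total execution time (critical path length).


Compute longest path through dependency graph: dist(Ik) = max over predecessors of dist + latency(Ik).
dist(I0) = latency 2 = 2
dist(I1) = dist(I0) + 3 = 2 + 3 = 5
dist(I2) = dist(I1) + 2 = 5 + 2 = 7
dist(I3) = dist(I2) + 2 = 7 + 2 = 9
dist(I4) = dist(I3) + 4 = 9 + 4 = 13
dist(I5) = dist(I0) + 4 = 2 + 4 = 6
dist(I6) = dist(I3) + 2 = 9 + 2 = 11
Critical path = max dist = 13

13


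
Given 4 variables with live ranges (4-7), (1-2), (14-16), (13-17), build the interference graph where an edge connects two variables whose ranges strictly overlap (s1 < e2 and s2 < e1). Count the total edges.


Check all pairs for overlapping intervals.
Two intervals (s1,e1) and (s2,e2) overlap if s1 < e2 and s2 < e1.
v0 (4-7) vs v1..v3: overlaps none -> 0
v1 (1-2) vs v2..v3: overlaps none -> 0
v2 (14-16) vs v3: overlaps v3 -> 1
Total overlapping pairs = 0 + 0 + 1 = 1

1


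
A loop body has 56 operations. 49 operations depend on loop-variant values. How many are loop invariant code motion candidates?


Invariant candidates = total - loop-dependent
= 56 - 49 = 7

7


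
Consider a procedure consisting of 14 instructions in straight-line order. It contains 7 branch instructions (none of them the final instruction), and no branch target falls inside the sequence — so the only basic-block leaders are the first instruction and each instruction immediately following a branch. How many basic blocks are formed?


With no in-sequence branch targets, the leaders are the first instruction plus the instruction after each branch.
Number of basic blocks = branches + 1
= 7 + 1 = 8

8


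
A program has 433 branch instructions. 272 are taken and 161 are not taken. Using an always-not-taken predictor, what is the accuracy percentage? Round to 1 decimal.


Predictor: always-not-taken
Correct predictions = 161
Accuracy = 161 / 433 * 100 = 37.2%

37.2


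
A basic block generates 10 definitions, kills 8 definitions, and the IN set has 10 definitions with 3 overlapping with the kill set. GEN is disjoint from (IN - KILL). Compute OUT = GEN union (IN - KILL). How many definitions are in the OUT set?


IN - KILL: 10 - 3 = 7 surviving definitions
OUT = GEN + surviving = 10 + 7 = 17

17


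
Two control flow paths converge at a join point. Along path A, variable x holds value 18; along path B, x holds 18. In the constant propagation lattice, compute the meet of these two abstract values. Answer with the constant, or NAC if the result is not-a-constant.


Meet operation: if both paths give the same constant, result is that constant; if they differ, result is NAC (not-a-constant).
Path A: 18, Path B: 18 -> equal
Result: constant -> 18

18


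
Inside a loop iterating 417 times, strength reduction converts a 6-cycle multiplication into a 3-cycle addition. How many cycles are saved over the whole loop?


Per-iteration saving = 6 - 3 = 3
Total saved = 417 * 3 = 1251

1251


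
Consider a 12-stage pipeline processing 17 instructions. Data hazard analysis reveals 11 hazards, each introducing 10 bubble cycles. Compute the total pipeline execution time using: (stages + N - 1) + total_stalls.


Base cycles = 12 + 17 - 1 = 28
Total stalls = 11 * 10 = 110
Total = 28 + 110 = 138

138


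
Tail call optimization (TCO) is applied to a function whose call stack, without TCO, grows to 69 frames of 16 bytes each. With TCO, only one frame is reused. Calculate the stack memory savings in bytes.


Without TCO: 69 * 16 = 1104 bytes
With TCO: reuse 1 frame = 16 bytes
Savings = 1104 - 16 = 1088

1088


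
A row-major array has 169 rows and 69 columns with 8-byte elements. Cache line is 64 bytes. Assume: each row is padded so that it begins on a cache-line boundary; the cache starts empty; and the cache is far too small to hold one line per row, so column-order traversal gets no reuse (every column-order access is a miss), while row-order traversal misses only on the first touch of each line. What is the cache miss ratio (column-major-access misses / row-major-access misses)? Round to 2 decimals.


Each row occupies 69 * 8 = 552 bytes and starts on a line boundary, so it spans ceil(552 / 64) = 9 cache lines.
Row-major traversal misses (one per line touched): 169 * ceil(69 * 8 / 64) = 1521
Column-major traversal misses (no reuse, every access misses): 169 * 69 = 11661
Ratio = 11661 / 1521 = 7.67

7.67


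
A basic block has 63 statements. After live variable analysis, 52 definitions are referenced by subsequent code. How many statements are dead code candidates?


Dead code = total statements - live definitions
= 63 - 52 = 11

11


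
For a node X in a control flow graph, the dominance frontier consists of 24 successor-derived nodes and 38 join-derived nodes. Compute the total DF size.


DF(X) = direct successor contributions + join point contributions
= 24 + 38 = 62

62


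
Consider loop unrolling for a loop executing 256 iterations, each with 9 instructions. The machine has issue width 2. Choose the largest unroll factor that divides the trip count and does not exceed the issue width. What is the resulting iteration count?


Largest divisor of 256 <= 2 is 2
New iterations = 256 / 2 = 128

128


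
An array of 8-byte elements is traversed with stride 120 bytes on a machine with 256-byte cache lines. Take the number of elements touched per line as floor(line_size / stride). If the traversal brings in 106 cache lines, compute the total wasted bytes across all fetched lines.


Elements per line = floor(256 / 120) = 2
Bytes used per line = 2 * 8 = 16
Wasted per line = 256 - 16 = 240
Total wasted = 240 * 106 = 25440

25440


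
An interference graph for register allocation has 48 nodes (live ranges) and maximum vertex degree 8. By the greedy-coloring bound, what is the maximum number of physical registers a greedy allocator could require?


Greedy coloring never needs more than (max_degree + 1) colors: when coloring a vertex, at most max_degree neighbors are already colored.
Upper bound = 8 + 1 = 9

9


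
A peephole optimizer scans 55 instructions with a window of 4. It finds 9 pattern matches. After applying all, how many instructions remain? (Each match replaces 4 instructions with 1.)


Each match removes 3 instructions.
Total removed = 9 * 3 = 27
Remaining = 55 - 27 = 28

28


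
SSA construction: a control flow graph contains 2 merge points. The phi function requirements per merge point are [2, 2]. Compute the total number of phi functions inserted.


Total phi functions = sum of phi functions at each join node
= 2 + 2 = 4

4


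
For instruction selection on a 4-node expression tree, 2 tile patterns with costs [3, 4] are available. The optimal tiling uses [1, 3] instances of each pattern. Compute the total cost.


Total cost = sum(count_i * cost_i)
= 1*3 + 3*4
= 15

15


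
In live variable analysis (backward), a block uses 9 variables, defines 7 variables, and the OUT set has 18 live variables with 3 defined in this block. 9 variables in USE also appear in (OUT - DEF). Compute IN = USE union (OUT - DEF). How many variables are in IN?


OUT - DEF: 18 - 3 = 15
|IN| = |USE| + |OUT - DEF| - |USE ∩ (OUT - DEF)| = 9 + 15 - 9 = 15

15


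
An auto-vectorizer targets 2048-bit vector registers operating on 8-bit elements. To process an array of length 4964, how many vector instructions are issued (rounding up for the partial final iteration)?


Width = 2048 / 8 = 256 elements per vector op
Iterations = ceil(4964 / 256) = 20

20


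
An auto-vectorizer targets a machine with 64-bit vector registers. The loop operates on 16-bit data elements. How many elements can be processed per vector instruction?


Width = SIMD bits / data type bits
= 64 / 16 = 4

4


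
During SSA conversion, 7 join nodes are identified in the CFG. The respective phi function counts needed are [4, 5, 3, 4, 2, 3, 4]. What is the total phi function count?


Total phi functions = sum of phi functions at each join node
= 4 + 5 + 3 + 4 + 2 + 3 + 4 = 25

25


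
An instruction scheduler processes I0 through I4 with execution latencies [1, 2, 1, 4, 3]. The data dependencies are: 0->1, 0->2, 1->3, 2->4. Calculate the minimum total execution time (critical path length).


Compute longest path through dependency graph: dist(Ik) = max over predecessors of dist + latency(Ik).
dist(I0) = latency 1 = 1
dist(I1) = dist(I0) + 2 = 1 + 2 = 3
dist(I2) = dist(I0) + 1 = 1 + 1 = 2
dist(I3) = dist(I1) + 4 = 3 + 4 = 7
dist(I4) = dist(I2) + 3 = 2 + 3 = 5
Critical path = max dist = 7

7


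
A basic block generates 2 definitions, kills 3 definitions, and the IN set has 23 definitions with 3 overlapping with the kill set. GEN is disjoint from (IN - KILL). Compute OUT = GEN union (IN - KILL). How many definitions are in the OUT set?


IN - KILL: 23 - 3 = 20 surviving definitions
OUT = GEN + surviving = 2 + 20 = 22

22


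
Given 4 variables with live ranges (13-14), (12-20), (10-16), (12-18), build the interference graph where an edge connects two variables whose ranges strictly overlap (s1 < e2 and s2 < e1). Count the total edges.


Check all pairs for overlapping intervals.
Two intervals (s1,e1) and (s2,e2) overlap if s1 < e2 and s2 < e1.
v0 (13-14) vs v1..v3: overlaps v1, v2, v3 -> 3
v1 (12-20) vs v2..v3: overlaps v2, v3 -> 2
v2 (10-16) vs v3: overlaps v3 -> 1
Total overlapping pairs = 3 + 2 + 1 = 6

6


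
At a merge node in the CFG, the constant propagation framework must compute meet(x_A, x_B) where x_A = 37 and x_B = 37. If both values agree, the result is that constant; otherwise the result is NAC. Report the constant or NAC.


Meet operation: if both paths give the same constant, result is that constant; if they differ, result is NAC (not-a-constant).
Path A: 37, Path B: 37 -> equal
Result: constant -> 37

37


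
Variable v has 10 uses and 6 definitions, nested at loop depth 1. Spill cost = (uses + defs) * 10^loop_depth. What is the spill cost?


uses + defs = 10 + 6 = 16
10^1 = 10
Spill cost = 16 * 10 = 160

160


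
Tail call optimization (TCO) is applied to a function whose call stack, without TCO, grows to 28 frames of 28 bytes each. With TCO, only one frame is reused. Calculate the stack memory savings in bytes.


Without TCO: 28 * 28 = 784 bytes
With TCO: reuse 1 frame = 28 bytes
Savings = 784 - 28 = 756

756


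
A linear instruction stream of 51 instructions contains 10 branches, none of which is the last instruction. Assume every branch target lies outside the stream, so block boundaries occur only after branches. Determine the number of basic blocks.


With no in-sequence branch targets, the leaders are the first instruction plus the instruction after each branch.
Number of basic blocks = branches + 1
= 10 + 1 = 11

11


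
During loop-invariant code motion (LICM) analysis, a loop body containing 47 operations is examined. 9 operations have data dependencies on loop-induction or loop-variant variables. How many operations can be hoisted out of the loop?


Invariant candidates = total - loop-dependent
= 47 - 9 = 38

38


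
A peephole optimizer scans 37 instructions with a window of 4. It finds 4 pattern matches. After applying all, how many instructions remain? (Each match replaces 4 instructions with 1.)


Each match removes 3 instructions.
Total removed = 4 * 3 = 12
Remaining = 37 - 12 = 25

25


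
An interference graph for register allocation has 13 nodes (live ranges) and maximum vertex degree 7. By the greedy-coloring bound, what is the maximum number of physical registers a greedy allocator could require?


Greedy coloring never needs more than (max_degree + 1) colors: when coloring a vertex, at most max_degree neighbors are already colored.
Upper bound = 7 + 1 = 8

8


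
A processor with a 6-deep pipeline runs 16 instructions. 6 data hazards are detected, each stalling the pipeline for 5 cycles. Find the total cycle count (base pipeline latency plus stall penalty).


Base cycles = 6 + 16 - 1 = 21
Total stalls = 6 * 5 = 30
Total = 21 + 30 = 51

51


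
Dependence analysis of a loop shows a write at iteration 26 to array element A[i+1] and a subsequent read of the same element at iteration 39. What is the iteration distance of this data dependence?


Distance = read iteration - write iteration
= 39 - 26 = 13

13


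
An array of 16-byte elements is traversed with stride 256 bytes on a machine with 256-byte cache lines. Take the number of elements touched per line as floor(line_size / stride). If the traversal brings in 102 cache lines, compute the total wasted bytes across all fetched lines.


Elements per line = floor(256 / 256) = 1
Bytes used per line = 1 * 16 = 16
Wasted per line = 256 - 16 = 240
Total wasted = 240 * 102 = 24480

24480


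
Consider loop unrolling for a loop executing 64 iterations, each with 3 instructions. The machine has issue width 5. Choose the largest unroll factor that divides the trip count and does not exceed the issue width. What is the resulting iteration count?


Largest divisor of 64 <= 5 is 4
New iterations = 64 / 4 = 16

16


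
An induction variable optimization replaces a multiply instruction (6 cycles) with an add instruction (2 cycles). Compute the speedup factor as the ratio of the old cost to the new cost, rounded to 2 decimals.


Ratio = mult_cost / add_cost = 6 / 2 = 3.0

3.0


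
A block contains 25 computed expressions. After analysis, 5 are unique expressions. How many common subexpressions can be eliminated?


CSE count = total expressions - unique expressions
= 25 - 5 = 20

20


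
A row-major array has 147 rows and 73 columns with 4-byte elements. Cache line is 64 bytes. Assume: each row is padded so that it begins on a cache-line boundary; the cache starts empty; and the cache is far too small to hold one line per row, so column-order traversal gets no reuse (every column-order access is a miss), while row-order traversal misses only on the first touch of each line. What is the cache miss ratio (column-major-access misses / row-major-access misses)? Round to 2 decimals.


Each row occupies 73 * 4 = 292 bytes and starts on a line boundary, so it spans ceil(292 / 64) = 5 cache lines.
Row-major traversal misses (one per line touched): 147 * ceil(73 * 4 / 64) = 735
Column-major traversal misses (no reuse, every access misses): 147 * 73 = 10731
Ratio = 10731 / 735 = 14.6

14.6


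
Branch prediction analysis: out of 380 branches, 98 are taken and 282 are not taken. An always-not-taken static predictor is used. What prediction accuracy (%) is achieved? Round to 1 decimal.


Predictor: always-not-taken
Correct predictions = 282
Accuracy = 282 / 380 * 100 = 74.2%

74.2


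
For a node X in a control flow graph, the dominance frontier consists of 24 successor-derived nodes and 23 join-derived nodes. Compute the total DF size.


DF(X) = direct successor contributions + join point contributions
= 24 + 23 = 47

47


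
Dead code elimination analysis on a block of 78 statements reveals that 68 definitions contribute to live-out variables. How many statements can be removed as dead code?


Dead code = total statements - live definitions
= 78 - 68 = 10

10


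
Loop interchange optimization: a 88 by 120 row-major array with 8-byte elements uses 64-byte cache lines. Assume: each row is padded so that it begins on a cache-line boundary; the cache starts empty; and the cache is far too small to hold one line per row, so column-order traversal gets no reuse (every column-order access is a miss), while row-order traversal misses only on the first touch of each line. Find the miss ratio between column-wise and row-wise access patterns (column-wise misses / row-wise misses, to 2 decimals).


Each row occupies 120 * 8 = 960 bytes and starts on a line boundary, so it spans ceil(960 / 64) = 15 cache lines.
Row-major traversal misses (one per line touched): 88 * ceil(120 * 8 / 64) = 1320
Column-major traversal misses (no reuse, every access misses): 88 * 120 = 10560
Ratio = 10560 / 1320 = 8.0

8.0


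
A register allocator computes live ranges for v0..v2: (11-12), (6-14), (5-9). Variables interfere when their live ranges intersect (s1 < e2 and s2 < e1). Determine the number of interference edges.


Check all pairs for overlapping intervals.
Two intervals (s1,e1) and (s2,e2) overlap if s1 < e2 and s2 < e1.
v0 (11-12) vs v1..v2: overlaps v1 -> 1
v1 (6-14) vs v2: overlaps v2 -> 1
Total overlapping pairs = 1 + 1 = 2

2


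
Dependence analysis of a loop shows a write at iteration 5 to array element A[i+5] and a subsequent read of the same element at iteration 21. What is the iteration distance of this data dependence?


Distance = read iteration - write iteration
= 21 - 5 = 16

16


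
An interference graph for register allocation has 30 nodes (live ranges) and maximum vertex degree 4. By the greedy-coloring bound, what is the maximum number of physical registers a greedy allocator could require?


Greedy coloring never needs more than (max_degree + 1) colors: when coloring a vertex, at most max_degree neighbors are already colored.
Upper bound = 4 + 1 = 5

5


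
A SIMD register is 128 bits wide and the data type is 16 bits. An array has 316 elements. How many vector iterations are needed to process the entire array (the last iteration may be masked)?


Width = 128 / 16 = 8 elements per vector op
Iterations = ceil(316 / 8) = 40

40


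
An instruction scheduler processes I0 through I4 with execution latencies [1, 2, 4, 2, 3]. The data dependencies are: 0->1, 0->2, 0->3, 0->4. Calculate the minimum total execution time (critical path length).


Compute longest path through dependency graph: dist(Ik) = max over predecessors of dist + latency(Ik).
dist(I0) = latency 1 = 1
dist(I1) = dist(I0) + 2 = 1 + 2 = 3
dist(I2) = dist(I0) + 4 = 1 + 4 = 5
dist(I3) = dist(I0) + 2 = 1 + 2 = 3
dist(I4) = dist(I0) + 3 = 1 + 3 = 4
Critical path = max dist = 5

5
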